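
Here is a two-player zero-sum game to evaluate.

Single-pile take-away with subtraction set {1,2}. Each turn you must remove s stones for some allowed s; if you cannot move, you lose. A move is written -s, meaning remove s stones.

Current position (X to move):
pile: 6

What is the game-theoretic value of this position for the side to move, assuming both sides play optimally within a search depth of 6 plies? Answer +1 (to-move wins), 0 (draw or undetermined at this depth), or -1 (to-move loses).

value(6, X) = -1

[6] X move#1: -1:-1/5*, -2:-1/4
[5] O move#2: -1:-1/4, -2:+1/3*
[3] X move#3: -1:-1/2*, -2:-1/1
[2] O move#4: -1:-1/1, -2:+1/0*
[0] end (terminal -1, X#5); searched 6 to 6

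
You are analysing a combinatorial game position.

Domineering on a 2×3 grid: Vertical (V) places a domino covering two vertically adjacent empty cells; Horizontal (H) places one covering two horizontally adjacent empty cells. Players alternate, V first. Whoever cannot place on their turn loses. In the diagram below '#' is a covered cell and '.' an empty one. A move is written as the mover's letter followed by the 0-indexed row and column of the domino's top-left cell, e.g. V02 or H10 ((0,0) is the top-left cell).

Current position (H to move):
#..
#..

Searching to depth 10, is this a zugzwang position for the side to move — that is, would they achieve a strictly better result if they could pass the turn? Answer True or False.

zugzwang(#../#.., H) = False

p1 H@[#../#..]: H01[###/#..]+1* H11[#../###]+1
p2 V@[###/#..] terminal -1; root [#../#..] d10
pass branch (V moves first from the same position):
  | p1 V@[#../#..]: V01[##./##.]+1* V02[#.#/#.#]+1
  | p2 H@[##./##.] terminal -1; root [#../#..] d10
H moving scores +1; H passing scores -1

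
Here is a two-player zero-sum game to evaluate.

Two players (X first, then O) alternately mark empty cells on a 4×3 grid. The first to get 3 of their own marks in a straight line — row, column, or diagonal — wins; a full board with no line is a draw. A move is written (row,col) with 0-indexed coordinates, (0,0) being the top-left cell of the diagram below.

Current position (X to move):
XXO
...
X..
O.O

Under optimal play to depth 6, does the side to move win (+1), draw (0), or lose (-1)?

ply 1, X at XXO/.../X../O.O | (1,0)=+1→XXO/X../X../O.O*; (1,1)=-1→XXO/.X./X../O.O; (1,2)=-1→XXO/..X/X../O.O; (2,1)=-1→XXO/.../XX./O.O; (2,2)=-1→XXO/.../X.X/O.O; (3,1)=+1→XXO/.../X../OXO
ply 2: XXO/X../X../O.O is terminal -1 (O); from XXO/.../X../O.O depth 6

value(XXO/.../X../O.O, X) = +1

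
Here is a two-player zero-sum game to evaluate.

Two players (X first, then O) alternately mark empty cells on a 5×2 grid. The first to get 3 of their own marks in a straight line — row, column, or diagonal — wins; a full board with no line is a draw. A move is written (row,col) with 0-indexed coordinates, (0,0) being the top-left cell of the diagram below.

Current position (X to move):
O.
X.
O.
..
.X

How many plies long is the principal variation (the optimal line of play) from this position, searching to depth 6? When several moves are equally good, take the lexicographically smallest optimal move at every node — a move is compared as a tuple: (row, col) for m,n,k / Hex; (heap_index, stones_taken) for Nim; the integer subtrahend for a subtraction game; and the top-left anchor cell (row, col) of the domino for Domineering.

PV length from [O./X./O./../.X]: 6 plies

[O./X./O./../.X] X move#1: (0,1):+0/OX/X./O./../.X*, (1,1):+0/O./XX/O./../.X, (2,1):+0/O./X./OX/../.X, (3,0):+0/O./X./O./X./.X, (3,1):+0/O./X./O./.X/.X, (4,0):+0/O./X./O./../XX
[OX/X./O./../.X] O move#2: (1,1):+0/OX/XO/O./../.X*, (2,1):+0/OX/X./OO/../.X, (3,0):+0/OX/X./O./O./.X, (3,1):+0/OX/X./O./.O/.X, (4,0):+0/OX/X./O./../OX
[OX/XO/O./../.X] X move#3: (2,1):+0/OX/XO/OX/../.X*, (3,0):+0/OX/XO/O./X./.X, (3,1):+0/OX/XO/O./.X/.X, (4,0):+0/OX/XO/O./../XX
[OX/XO/OX/../.X] O move#4: (3,0):-1/OX/XO/OX/O./.X, (3,1):+0/OX/XO/OX/.O/.X*, (4,0):-1/OX/XO/OX/../OX
[OX/XO/OX/.O/.X] X move#5: (3,0):+0/OX/XO/OX/XO/.X*, (4,0):+0/OX/XO/OX/.O/XX
[OX/XO/OX/XO/.X] O move#6: (4,0):+0/OX/XO/OX/XO/OX*
[OX/XO/OX/XO/OX] end (terminal +0, X#7); searched O./X./O./../.X to 6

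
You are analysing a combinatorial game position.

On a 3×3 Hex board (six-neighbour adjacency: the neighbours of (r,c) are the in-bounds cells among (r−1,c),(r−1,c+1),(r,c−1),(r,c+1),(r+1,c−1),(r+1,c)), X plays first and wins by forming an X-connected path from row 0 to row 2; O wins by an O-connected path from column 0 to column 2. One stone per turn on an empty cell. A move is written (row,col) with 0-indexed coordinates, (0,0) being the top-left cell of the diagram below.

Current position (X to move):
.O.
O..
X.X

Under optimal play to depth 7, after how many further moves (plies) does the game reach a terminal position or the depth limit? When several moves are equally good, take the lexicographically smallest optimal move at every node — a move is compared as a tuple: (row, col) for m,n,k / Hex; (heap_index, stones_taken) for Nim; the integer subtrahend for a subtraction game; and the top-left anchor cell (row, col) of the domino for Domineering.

PV length from [.O./O../X.X]: 3 plies

p1 X@[.O./O../X.X]: (0,0)[XO./O../X.X]-1 (0,2)[.OX/O../X.X]+1* (1,1)[.O./OX./X.X]-1 (1,2)[.O./O.X/X.X]-1 (2,1)[.O./O../XXX]-1
p2 O@[.OX/O../X.X]: (0,0)[OOX/O../X.X]-1* (1,1)[.OX/OO./X.X]-1 (1,2)[.OX/O.O/X.X]-1 (2,1)[.OX/O../XOX]-1
p3 X@[OOX/O../X.X]: (1,1)[OOX/OX./X.X]+1* (1,2)[OOX/O.X/X.X]+1 (2,1)[OOX/O../XXX]+1
p4 O@[OOX/OX./X.X] terminal -1; root [.O./O../X.X] d7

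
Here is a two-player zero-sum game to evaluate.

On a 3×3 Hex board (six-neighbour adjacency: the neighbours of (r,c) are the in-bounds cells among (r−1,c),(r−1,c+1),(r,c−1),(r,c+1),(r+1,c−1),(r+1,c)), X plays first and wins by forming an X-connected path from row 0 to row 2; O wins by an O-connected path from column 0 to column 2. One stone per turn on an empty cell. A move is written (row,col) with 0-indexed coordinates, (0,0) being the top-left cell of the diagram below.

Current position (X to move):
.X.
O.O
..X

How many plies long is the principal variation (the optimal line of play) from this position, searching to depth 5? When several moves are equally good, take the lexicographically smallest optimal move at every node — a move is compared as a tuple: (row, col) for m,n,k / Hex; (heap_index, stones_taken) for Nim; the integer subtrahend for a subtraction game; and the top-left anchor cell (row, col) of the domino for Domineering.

PV length from [.X./O.O/..X]: 5 plies

[.X./O.O/..X] X move#1: (0,0):-1/XX./O.O/..X, (0,2):-1/.XX/O.O/..X, (1,1):+1/.X./OXO/..X*, (2,0):-1/.X./O.O/X.X, (2,1):-1/.X./O.O/.XX
[.X./OXO/..X] O move#2: (0,0):-1/OX./OXO/..X*, (0,2):-1/.XO/OXO/..X, (2,0):-1/.X./OXO/O.X, (2,1):-1/.X./OXO/.OX
[OX./OXO/..X] X move#3: (0,2):+1/OXX/OXO/..X*, (2,0):+1/OX./OXO/X.X, (2,1):+1/OX./OXO/.XX
[OXX/OXO/..X] O move#4: (2,0):-1/OXX/OXO/O.X*, (2,1):-1/OXX/OXO/.OX
[OXX/OXO/O.X] X move#5: (2,1):+1/OXX/OXO/OXX*
[OXX/OXO/OXX] end (terminal -1, O#6); searched .X./O.O/..X to 5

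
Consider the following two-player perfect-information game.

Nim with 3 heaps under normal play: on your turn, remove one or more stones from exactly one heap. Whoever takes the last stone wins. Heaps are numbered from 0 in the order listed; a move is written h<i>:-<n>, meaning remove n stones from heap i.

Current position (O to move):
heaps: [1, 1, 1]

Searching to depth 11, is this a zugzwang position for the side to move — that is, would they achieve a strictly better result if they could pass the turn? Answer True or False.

ply 1, O at (1,1,1) | h0:-1=+1→(0,1,1)*; h1:-1=+1→(1,0,1); h2:-1=+1→(1,1,0)
ply 2, X at (0,1,1) | h1:-1=-1→(0,0,1)*; h2:-1=-1→(0,1,0)
ply 3, O at (0,0,1) | h2:-1=+1→(0,0,0)*
ply 4: (0,0,0) is terminal -1 (X); from (1,1,1) depth 11
pass branch (X moves first from the same position):
  | ply 1, X at (1,1,1) | h0:-1=+1→(0,1,1)*; h1:-1=+1→(1,0,1); h2:-1=+1→(1,1,0)
  | ply 2, O at (0,1,1) | h1:-1=-1→(0,0,1)*; h2:-1=-1→(0,1,0)
  | ply 3, X at (0,0,1) | h2:-1=+1→(0,0,0)*
  | ply 4: (0,0,0) is terminal -1 (O); from (1,1,1) depth 11
O moving scores +1; O passing scores -1

zugzwang((1,1,1), O) = False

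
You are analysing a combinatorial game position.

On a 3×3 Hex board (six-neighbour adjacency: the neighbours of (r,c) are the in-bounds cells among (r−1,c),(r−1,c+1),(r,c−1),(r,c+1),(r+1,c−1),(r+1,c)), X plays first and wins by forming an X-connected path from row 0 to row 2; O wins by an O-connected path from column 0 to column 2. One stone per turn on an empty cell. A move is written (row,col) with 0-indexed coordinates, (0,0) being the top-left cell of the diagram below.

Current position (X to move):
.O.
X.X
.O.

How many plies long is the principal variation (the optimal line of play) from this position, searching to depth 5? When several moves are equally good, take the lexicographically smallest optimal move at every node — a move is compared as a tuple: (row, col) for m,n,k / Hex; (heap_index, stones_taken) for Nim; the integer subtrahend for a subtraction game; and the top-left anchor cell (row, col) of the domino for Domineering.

PV length from [.O./X.X/.O.]: 5 plies

[.O./X.X/.O.] X move#1: (0,0):+1/XO./X.X/.O.*, (0,2):+1/.OX/X.X/.O., (1,1):+1/.O./XXX/.O., (2,0):+1/.O./X.X/XO., (2,2):+1/.O./X.X/.OX
[XO./X.X/.O.] O move#2: (0,2):-1/XOO/X.X/.O.*, (1,1):-1/XO./XOX/.O., (2,0):-1/XO./X.X/OO., (2,2):-1/XO./X.X/.OO
[XOO/X.X/.O.] X move#3: (1,1):+1/XOO/XXX/.O.*, (2,0):+1/XOO/X.X/XO., (2,2):+1/XOO/X.X/.OX
[XOO/XXX/.O.] O move#4: (2,0):-1/XOO/XXX/OO.*, (2,2):-1/XOO/XXX/.OO
[XOO/XXX/OO.] X move#5: (2,2):+1/XOO/XXX/OOX*
[XOO/XXX/OOX] end (terminal -1, O#6); searched .O./X.X/.O. to 5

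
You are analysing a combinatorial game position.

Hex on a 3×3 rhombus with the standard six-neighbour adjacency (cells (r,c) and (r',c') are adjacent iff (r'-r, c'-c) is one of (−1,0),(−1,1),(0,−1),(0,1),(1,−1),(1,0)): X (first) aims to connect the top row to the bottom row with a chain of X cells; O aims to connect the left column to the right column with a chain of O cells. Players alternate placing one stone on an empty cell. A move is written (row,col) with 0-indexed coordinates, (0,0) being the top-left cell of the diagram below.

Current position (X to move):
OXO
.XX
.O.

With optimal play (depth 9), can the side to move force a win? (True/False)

X winning at [OXO/.XX/.O.]: True

ply 1, X at OXO/.XX/.O. | (1,0)=+1→OXO/XXX/.O.*; (2,0)=+1→OXO/.XX/XO.; (2,2)=+1→OXO/.XX/.OX
ply 2, O at OXO/XXX/.O. | (2,0)=-1→OXO/XXX/OO.*; (2,2)=-1→OXO/XXX/.OO
ply 3, X at OXO/XXX/OO. | (2,2)=+1→OXO/XXX/OOX*
ply 4: OXO/XXX/OOX is terminal -1 (O); from OXO/.XX/.O. depth 9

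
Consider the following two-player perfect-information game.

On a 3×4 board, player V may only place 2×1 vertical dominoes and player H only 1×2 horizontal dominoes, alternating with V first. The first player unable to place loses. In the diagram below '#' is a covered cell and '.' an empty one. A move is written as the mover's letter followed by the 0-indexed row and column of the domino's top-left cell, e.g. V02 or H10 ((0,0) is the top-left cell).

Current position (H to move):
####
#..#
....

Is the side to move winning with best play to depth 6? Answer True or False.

H winning at [####/#..#/....]: True

[####/#..#/....] H move#1: H11:+1/####/####/....*, H20:-1/####/#..#/##.., H21:+1/####/#..#/.##., H22:-1/####/#..#/..##
[####/####/....] end (terminal -1, V#2); searched ####/#..#/.... to 6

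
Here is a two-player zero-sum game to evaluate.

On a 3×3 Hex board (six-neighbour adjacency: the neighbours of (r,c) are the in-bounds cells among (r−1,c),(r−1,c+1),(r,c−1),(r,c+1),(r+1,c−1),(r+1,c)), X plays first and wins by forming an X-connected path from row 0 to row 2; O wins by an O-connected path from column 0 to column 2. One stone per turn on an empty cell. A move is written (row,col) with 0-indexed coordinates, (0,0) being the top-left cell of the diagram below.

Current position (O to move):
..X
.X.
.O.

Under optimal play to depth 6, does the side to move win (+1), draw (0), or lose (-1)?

[..X/.X./.O.] O move#1: (0,0):-1/O.X/.X./.O., (0,1):-1/.OX/.X./.O., (1,0):-1/..X/OX./.O., (1,2):-1/..X/.XO/.O., (2,0):+1/..X/.X./OO.*, (2,2):-1/..X/.X./.OO
[..X/.X./OO.] X move#2: (0,0):-1/X.X/.X./OO.*, (0,1):-1/.XX/.X./OO., (1,0):-1/..X/XX./OO., (1,2):-1/..X/.XX/OO., (2,2):-1/..X/.X./OOX
[X.X/.X./OO.] O move#3: (0,1):+1/XOX/.X./OO.*, (1,0):+1/X.X/OX./OO., (1,2):+1/X.X/.XO/OO., (2,2):+1/X.X/.X./OOO
[XOX/.X./OO.] X move#4: (1,0):-1/XOX/XX./OO.*, (1,2):-1/XOX/.XX/OO., (2,2):-1/XOX/.X./OOX
[XOX/XX./OO.] O move#5: (1,2):+1/XOX/XXO/OO.*, (2,2):+1/XOX/XX./OOO
[XOX/XXO/OO.] end (terminal -1, X#6); searched ..X/.X./.O. to 6

value(..X/.X./.O., O) = +1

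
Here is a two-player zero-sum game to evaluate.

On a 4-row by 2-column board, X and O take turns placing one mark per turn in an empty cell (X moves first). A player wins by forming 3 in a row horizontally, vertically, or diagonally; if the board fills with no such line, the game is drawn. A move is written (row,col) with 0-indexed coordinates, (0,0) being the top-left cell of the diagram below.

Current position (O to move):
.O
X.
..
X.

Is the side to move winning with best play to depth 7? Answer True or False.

p1 O@[.O/X./../X.]: (0,0)[OO/X./../X.]-1 (1,1)[.O/XO/../X.]-1 (2,0)[.O/X./O./X.]+0* (2,1)[.O/X./.O/X.]-1 (3,1)[.O/X./../XO]-1
p2 X@[.O/X./O./X.]: (0,0)[XO/X./O./X.]+0* (1,1)[.O/XX/O./X.]+0 (2,1)[.O/X./OX/X.]+0 (3,1)[.O/X./O./XX]+0
p3 O@[XO/X./O./X.]: (1,1)[XO/XO/O./X.]+0* (2,1)[XO/X./OO/X.]+0 (3,1)[XO/X./O./XO]+0
p4 X@[XO/XO/O./X.]: (2,1)[XO/XO/OX/X.]+0* (3,1)[XO/XO/O./XX]-1
p5 O@[XO/XO/OX/X.]: (3,1)[XO/XO/OX/XO]+0*
p6 X@[XO/XO/OX/XO] terminal +0; root [.O/X./../X.] d7

O winning at [.O/X./../X.]: False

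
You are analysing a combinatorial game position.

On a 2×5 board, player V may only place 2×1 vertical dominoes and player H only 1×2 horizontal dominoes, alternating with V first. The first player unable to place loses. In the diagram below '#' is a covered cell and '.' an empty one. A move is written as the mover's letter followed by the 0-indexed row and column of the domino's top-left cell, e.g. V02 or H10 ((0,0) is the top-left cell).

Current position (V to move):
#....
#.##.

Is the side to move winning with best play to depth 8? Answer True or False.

V winning at [#..../#.##.]: False

p1 V@[#..../#.##.]: V01[##.../####.]-1* V04[#...#/#.###]-1
p2 H@[##.../####.]: H02[####./####.]-1 H03[##.##/####.]+1*
p3 V@[##.##/####.] terminal -1; root [#..../#.##.] d8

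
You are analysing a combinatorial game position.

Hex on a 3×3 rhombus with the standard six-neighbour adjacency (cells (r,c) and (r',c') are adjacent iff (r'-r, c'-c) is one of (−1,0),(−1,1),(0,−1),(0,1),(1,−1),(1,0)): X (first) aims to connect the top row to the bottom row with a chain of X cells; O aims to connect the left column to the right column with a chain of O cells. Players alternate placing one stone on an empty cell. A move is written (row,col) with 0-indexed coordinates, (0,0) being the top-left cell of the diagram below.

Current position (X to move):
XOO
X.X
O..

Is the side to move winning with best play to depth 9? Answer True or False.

X winning at [XOO/X.X/O..]: True

ply 1, X at XOO/X.X/O.. | (1,1)=+1→XOO/XXX/O..*; (2,1)=-1→XOO/X.X/OX.; (2,2)=-1→XOO/X.X/O.X
ply 2, O at XOO/XXX/O.. | (2,1)=-1→XOO/XXX/OO.*; (2,2)=-1→XOO/XXX/O.O
ply 3, X at XOO/XXX/OO. | (2,2)=+1→XOO/XXX/OOX*
ply 4: XOO/XXX/OOX is terminal -1 (O); from XOO/X.X/O.. depth 9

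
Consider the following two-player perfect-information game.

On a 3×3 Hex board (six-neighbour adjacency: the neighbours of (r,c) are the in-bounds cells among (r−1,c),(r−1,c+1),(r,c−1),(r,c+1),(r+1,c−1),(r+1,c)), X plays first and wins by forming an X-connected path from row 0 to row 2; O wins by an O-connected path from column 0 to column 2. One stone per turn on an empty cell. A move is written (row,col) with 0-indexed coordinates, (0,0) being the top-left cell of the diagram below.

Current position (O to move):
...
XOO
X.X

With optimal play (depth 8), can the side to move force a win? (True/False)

O winning at [.../XOO/X.X]: False

ply 1, O at .../XOO/X.X | (0,0)=-1→O../XOO/X.X*; (0,1)=-1→.O./XOO/X.X; (0,2)=-1→..O/XOO/X.X; (2,1)=-1→.../XOO/XOX
ply 2, X at O../XOO/X.X | (0,1)=+1→OX./XOO/X.X*; (0,2)=-1→O.X/XOO/X.X; (2,1)=-1→O../XOO/XXX
ply 3: OX./XOO/X.X is terminal -1 (O); from .../XOO/X.X depth 8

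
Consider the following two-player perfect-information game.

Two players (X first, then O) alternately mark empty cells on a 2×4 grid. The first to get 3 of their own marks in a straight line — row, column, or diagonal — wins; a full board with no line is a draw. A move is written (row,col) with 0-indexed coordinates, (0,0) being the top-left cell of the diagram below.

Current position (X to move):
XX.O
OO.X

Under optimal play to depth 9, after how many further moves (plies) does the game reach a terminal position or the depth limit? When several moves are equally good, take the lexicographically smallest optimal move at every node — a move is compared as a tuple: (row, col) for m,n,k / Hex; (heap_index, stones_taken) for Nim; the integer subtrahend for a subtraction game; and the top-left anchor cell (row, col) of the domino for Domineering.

PV length from [XX.O/OO.X]: 1 ply

[XX.O/OO.X] X move#1: (0,2):+1/XXXO/OO.X*, (1,2):+0/XX.O/OOXX
[XXXO/OO.X] end (terminal -1, O#2); searched XX.O/OO.X to 9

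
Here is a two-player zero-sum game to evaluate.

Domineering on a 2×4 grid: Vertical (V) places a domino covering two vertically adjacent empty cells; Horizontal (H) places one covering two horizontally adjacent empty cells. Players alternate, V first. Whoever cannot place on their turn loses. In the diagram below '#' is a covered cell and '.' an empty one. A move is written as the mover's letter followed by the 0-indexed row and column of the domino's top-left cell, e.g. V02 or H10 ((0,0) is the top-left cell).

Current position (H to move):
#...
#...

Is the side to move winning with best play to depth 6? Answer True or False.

p1 H@[#.../#...]: H01[###./#...]+1* H02[#.##/#...]+1 H11[#.../###.]+1 H12[#.../#.##]+1
p2 V@[###./#...]: V03[####/#..#]-1*
p3 H@[####/#..#]: H11[####/####]+1*
p4 V@[####/####] terminal -1; root [#.../#...] d6

H winning at [#.../#...]: True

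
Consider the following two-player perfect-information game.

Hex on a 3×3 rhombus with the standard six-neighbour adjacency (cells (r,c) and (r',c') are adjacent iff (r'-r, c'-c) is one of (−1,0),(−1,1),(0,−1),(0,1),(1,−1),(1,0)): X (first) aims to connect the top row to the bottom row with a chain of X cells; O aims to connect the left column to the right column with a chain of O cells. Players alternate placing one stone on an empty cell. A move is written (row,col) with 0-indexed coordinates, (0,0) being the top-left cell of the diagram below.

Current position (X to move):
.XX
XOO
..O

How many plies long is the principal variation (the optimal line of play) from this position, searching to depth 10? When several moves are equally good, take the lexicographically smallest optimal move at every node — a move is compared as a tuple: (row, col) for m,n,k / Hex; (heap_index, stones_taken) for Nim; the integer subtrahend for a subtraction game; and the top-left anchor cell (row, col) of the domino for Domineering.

ply 1, X at .XX/XOO/..O | (0,0)=-1→XXX/XOO/..O; (2,0)=+1→.XX/XOO/X.O*; (2,1)=-1→.XX/XOO/.XO
ply 2: .XX/XOO/X.O is terminal -1 (O); from .XX/XOO/..O depth 10

PV length from [.XX/XOO/..O]: 1 ply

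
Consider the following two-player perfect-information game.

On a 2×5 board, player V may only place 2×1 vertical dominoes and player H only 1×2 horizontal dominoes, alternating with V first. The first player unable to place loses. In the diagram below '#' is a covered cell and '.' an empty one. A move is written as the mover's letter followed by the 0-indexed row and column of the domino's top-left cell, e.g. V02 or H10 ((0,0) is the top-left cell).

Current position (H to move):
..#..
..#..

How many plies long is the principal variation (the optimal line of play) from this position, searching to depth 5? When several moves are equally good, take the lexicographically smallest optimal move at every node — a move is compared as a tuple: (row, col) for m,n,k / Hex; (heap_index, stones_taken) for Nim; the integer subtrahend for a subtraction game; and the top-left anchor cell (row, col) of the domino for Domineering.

PV length from [..#../..#..]: 4 plies

p1 H@[..#../..#..]: H00[###../..#..]-1* H03[..###/..#..]-1 H10[..#../###..]-1 H13[..#../..###]-1
p2 V@[###../..#..]: V03[####./..##.]+1* V04[###.#/..#.#]+1
p3 H@[####./..##.]: H10[####./####.]-1*
p4 V@[####./####.]: V04[#####/#####]+1*
p5 H@[#####/#####] terminal -1; root [..#../..#..] d5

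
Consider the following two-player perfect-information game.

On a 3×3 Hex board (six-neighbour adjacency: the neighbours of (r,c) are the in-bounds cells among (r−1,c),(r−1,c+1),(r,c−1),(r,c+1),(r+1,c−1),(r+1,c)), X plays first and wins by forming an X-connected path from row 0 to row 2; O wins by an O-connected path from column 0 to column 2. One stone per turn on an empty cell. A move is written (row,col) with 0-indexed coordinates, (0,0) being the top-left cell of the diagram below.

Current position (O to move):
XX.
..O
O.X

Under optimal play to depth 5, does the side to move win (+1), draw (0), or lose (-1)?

value(XX./..O/O.X, O) = +1

ply 1, O at XX./..O/O.X | (0,2)=+1→XXO/..O/O.X*; (1,0)=+1→XX./O.O/O.X; (1,1)=+1→XX./.OO/O.X; (2,1)=+1→XX./..O/OOX
ply 2, X at XXO/..O/O.X | (1,0)=-1→XXO/X.O/O.X*; (1,1)=-1→XXO/.XO/O.X; (2,1)=-1→XXO/..O/OXX
ply 3, O at XXO/X.O/O.X | (1,1)=+1→XXO/XOO/O.X*; (2,1)=+1→XXO/X.O/OOX
ply 4: XXO/XOO/O.X is terminal -1 (X); from XX./..O/O.X depth 5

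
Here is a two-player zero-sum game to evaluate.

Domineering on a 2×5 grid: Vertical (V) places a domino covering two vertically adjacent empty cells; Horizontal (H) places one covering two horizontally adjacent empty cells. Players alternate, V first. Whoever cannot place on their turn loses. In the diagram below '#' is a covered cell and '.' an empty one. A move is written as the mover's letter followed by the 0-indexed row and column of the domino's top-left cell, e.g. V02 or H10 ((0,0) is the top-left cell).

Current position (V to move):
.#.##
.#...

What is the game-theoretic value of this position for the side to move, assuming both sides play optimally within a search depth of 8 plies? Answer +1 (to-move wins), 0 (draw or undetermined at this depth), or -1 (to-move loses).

p1 V@[.#.##/.#...]: V00[##.##/##...]-1 V02[.####/.##..]+1*
p2 H@[.####/.##..]: H13[.####/.####]-1*
p3 V@[.####/.####]: V00[#####/#####]+1*
p4 H@[#####/#####] terminal -1; root [.#.##/.#...] d8

value(.#.##/.#..., V) = +1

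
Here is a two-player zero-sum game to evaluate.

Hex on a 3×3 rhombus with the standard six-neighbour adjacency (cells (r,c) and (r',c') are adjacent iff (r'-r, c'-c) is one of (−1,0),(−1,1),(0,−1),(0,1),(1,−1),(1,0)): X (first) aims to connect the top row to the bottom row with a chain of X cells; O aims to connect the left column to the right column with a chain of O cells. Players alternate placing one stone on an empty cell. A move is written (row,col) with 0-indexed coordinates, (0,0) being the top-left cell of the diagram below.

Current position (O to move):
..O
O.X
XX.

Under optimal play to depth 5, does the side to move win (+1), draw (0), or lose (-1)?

value(..O/O.X/XX., O) = +1

p1 O@[..O/O.X/XX.]: (0,0)[O.O/O.X/XX.]+1* (0,1)[.OO/O.X/XX.]+1 (1,1)[..O/OOX/XX.]+1 (2,2)[..O/O.X/XXO]+1
p2 X@[O.O/O.X/XX.]: (0,1)[OXO/O.X/XX.]-1* (1,1)[O.O/OXX/XX.]-1 (2,2)[O.O/O.X/XXX]-1
p3 O@[OXO/O.X/XX.]: (1,1)[OXO/OOX/XX.]+1* (2,2)[OXO/O.X/XXO]-1
p4 X@[OXO/OOX/XX.] terminal -1; root [..O/O.X/XX.] d5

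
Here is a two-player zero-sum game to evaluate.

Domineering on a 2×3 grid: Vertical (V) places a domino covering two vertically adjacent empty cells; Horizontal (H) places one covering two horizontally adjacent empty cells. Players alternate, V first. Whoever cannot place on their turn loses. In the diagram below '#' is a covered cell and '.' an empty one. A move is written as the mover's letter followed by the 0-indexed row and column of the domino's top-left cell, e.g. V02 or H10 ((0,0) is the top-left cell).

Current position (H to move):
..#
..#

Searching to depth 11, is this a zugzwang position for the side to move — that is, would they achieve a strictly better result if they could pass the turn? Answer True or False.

p1 H@[..#/..#]: H00[###/..#]+1* H10[..#/###]+1
p2 V@[###/..#] terminal -1; root [..#/..#] d11
pass branch (V moves first from the same position):
  | p1 V@[..#/..#]: V00[#.#/#.#]+1* V01[.##/.##]+1
  | p2 H@[#.#/#.#] terminal -1; root [..#/..#] d11
H moving scores +1; H passing scores -1

zugzwang(..#/..#, H) = False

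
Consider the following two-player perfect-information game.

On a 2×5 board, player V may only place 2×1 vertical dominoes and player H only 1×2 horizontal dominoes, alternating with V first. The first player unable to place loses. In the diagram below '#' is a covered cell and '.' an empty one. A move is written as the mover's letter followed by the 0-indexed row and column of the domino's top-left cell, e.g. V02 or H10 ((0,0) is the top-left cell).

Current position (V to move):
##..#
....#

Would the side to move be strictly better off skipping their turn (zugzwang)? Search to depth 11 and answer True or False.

zugzwang(##..#/....#, V) = False

ply 1, V at ##..#/....# | V02=+1→###.#/..#.#*; V03=-1→##.##/...##
ply 2, H at ###.#/..#.# | H10=-1→###.#/###.#*
ply 3, V at ###.#/###.# | V03=+1→#####/#####*
ply 4: #####/##### is terminal -1 (H); from ##..#/....# depth 11
suppose V passes — search the same position with H to move:
pass> ply 1, H at ##..#/....# | H02=+1→#####/....#*; H10=-1→##..#/##..#; H11=-1→##..#/.##.#; H12=+1→##..#/..###
pass> ply 2: #####/....# is terminal -1 (V); from ##..#/....# depth 11
for V: play +1, pass -1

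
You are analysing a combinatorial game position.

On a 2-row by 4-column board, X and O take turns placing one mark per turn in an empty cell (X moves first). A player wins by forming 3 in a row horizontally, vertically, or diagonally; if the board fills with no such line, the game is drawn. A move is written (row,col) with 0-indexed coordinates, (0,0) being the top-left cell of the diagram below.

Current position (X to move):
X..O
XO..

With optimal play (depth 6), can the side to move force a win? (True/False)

X winning at [X..O/XO..]: False

p1 X@[X..O/XO..]: (0,1)[XX.O/XO..]+0* (0,2)[X.XO/XO..]+0 (1,2)[X..O/XOX.]+0 (1,3)[X..O/XO.X]+0
p2 O@[XX.O/XO..]: (0,2)[XXOO/XO..]+0* (1,2)[XX.O/XOO.]-1 (1,3)[XX.O/XO.O]-1
p3 X@[XXOO/XO..]: (1,2)[XXOO/XOX.]+0* (1,3)[XXOO/XO.X]+0
p4 O@[XXOO/XOX.]: (1,3)[XXOO/XOXO]+0*
p5 X@[XXOO/XOXO] terminal +0; root [X..O/XO..] d6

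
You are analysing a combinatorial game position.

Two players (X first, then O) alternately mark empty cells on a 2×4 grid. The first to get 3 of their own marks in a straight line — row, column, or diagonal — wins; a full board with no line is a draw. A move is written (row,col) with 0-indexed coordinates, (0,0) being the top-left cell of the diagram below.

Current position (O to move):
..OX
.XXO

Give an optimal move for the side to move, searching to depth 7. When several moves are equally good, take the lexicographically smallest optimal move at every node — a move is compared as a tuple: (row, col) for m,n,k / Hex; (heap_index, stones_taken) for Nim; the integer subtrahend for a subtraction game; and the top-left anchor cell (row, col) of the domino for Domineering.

O's best at [..OX/.XXO]: (1,0)

[..OX/.XXO] O move#1: (0,0):-1/O.OX/.XXO, (0,1):-1/.OOX/.XXO, (1,0):+0/..OX/OXXO*
[..OX/OXXO] X move#2: (0,0):+0/X.OX/OXXO*, (0,1):+0/.XOX/OXXO
[X.OX/OXXO] O move#3: (0,1):+0/XOOX/OXXO*
[XOOX/OXXO] end (terminal +0, X#4); searched ..OX/.XXO to 7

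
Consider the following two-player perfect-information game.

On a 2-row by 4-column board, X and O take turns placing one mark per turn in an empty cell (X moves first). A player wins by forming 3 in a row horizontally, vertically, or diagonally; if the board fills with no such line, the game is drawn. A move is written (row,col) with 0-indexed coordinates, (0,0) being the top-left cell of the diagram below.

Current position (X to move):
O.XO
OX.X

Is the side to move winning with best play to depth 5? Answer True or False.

p1 X@[O.XO/OX.X]: (0,1)[OXXO/OX.X]+0 (1,2)[O.XO/OXXX]+1*
p2 O@[O.XO/OXXX] terminal -1; root [O.XO/OX.X] d5

X winning at [O.XO/OX.X]: True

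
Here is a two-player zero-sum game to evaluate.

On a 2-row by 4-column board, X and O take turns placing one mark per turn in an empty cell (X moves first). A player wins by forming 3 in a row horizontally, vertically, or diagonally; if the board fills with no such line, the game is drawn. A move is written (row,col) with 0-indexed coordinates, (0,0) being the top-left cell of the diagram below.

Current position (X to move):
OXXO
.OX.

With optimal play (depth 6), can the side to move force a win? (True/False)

[OXXO/.OX.] X move#1: (1,0):+0/OXXO/XOX.*, (1,3):+0/OXXO/.OXX
[OXXO/XOX.] O move#2: (1,3):+0/OXXO/XOXO*
[OXXO/XOXO] end (terminal +0, X#3); searched OXXO/.OX. to 6

X winning at [OXXO/.OX.]: False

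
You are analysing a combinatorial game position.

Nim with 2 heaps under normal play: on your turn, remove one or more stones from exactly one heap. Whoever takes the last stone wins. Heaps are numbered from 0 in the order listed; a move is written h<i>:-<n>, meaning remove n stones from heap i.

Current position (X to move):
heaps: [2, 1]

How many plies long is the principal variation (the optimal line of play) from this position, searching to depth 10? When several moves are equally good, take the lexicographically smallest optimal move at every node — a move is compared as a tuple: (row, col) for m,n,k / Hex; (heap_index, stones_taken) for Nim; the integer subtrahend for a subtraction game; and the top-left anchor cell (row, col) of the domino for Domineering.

ply 1, X at (2,1) | h0:-1=+1→(1,1)*; h0:-2=-1→(0,1); h1:-1=-1→(2,0)
ply 2, O at (1,1) | h0:-1=-1→(0,1)*; h1:-1=-1→(1,0)
ply 3, X at (0,1) | h1:-1=+1→(0,0)*
ply 4: (0,0) is terminal -1 (O); from (2,1) depth 10

PV length from [(2,1)]: 3 plies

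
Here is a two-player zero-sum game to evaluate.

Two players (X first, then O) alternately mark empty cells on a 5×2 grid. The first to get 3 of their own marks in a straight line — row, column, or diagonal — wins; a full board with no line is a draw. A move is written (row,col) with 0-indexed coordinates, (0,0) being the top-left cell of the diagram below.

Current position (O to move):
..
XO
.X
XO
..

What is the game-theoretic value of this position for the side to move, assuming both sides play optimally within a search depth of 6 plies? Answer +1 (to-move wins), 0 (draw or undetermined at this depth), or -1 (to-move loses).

value(../XO/.X/XO/.., O) = 0

p1 O@[../XO/.X/XO/..]: (0,0)[O./XO/.X/XO/..]-1 (0,1)[.O/XO/.X/XO/..]-1 (2,0)[../XO/OX/XO/..]+0* (4,0)[../XO/.X/XO/O.]-1 (4,1)[../XO/.X/XO/.O]-1
p2 X@[../XO/OX/XO/..]: (0,0)[X./XO/OX/XO/..]+0* (0,1)[.X/XO/OX/XO/..]+0 (4,0)[../XO/OX/XO/X.]+0 (4,1)[../XO/OX/XO/.X]+0
p3 O@[X./XO/OX/XO/..]: (0,1)[XO/XO/OX/XO/..]+0* (4,0)[X./XO/OX/XO/O.]+0 (4,1)[X./XO/OX/XO/.O]+0
p4 X@[XO/XO/OX/XO/..]: (4,0)[XO/XO/OX/XO/X.]+0* (4,1)[XO/XO/OX/XO/.X]+0
p5 O@[XO/XO/OX/XO/X.]: (4,1)[XO/XO/OX/XO/XO]+0*
p6 X@[XO/XO/OX/XO/XO] terminal +0; root [../XO/.X/XO/..] d6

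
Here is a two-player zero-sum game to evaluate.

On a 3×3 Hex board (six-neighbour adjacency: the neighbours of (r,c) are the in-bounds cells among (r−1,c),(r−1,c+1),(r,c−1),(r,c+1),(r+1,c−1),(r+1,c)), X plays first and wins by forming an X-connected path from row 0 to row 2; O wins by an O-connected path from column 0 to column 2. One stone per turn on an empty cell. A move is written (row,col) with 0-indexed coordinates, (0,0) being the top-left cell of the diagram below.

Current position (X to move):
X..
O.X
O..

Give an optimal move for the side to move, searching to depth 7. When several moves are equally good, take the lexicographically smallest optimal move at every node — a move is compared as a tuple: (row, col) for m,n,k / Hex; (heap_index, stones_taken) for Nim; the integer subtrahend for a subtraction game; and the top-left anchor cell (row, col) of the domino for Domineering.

X's best at [X../O.X/O..]: (0,1)

ply 1, X at X../O.X/O.. | (0,1)=+1→XX./O.X/O..*; (0,2)=+1→X.X/O.X/O..; (1,1)=+1→X../OXX/O..; (2,1)=-1→X../O.X/OX.; (2,2)=-1→X../O.X/O.X
ply 2, O at XX./O.X/O.. | (0,2)=-1→XXO/O.X/O..*; (1,1)=-1→XX./OOX/O..; (2,1)=-1→XX./O.X/OO.; (2,2)=-1→XX./O.X/O.O
ply 3, X at XXO/O.X/O.. | (1,1)=+1→XXO/OXX/O..*; (2,1)=-1→XXO/O.X/OX.; (2,2)=-1→XXO/O.X/O.X
ply 4, O at XXO/OXX/O.. | (2,1)=-1→XXO/OXX/OO.*; (2,2)=-1→XXO/OXX/O.O
ply 5, X at XXO/OXX/OO. | (2,2)=+1→XXO/OXX/OOX*
ply 6: XXO/OXX/OOX is terminal -1 (O); from X../O.X/O.. depth 7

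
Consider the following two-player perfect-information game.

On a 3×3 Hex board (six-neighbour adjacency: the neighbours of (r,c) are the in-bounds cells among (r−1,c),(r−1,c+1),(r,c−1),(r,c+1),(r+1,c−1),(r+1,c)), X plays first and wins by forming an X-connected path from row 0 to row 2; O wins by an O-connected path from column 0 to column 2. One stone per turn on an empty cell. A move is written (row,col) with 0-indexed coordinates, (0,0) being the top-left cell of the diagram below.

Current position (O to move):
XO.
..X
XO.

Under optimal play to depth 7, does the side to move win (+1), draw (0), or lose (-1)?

value(XO./..X/XO., O) = -1

ply 1, O at XO./..X/XO. | (0,2)=-1→XOO/..X/XO.*; (1,0)=-1→XO./O.X/XO.; (1,1)=-1→XO./.OX/XO.; (2,2)=-1→XO./..X/XOO
ply 2, X at XOO/..X/XO. | (1,0)=+1→XOO/X.X/XO.*; (1,1)=-1→XOO/.XX/XO.; (2,2)=-1→XOO/..X/XOX
ply 3: XOO/X.X/XO. is terminal -1 (O); from XO./..X/XO. depth 7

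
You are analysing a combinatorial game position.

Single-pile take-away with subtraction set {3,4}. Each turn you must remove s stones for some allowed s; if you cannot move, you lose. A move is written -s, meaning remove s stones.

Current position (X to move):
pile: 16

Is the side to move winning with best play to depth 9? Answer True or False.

ply 1, X at 16 | -3=-1→13*; -4=-1→12
ply 2, O at 13 | -3=-1→10; -4=+1→9*
ply 3, X at 9 | -3=-1→6*; -4=-1→5
ply 4, O at 6 | -3=-1→3; -4=+1→2*
ply 5: 2 is terminal -1 (X); from 16 depth 9

X winning at [16]: False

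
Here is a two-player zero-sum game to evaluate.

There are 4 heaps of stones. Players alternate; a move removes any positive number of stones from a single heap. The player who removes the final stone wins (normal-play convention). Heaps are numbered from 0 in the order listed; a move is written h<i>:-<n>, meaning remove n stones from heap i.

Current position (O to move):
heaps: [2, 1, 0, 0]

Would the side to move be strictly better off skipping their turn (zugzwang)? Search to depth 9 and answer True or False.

zugzwang((2,1,0,0), O) = False

[(2,1,0,0)] O move#1: h0:-1:+1/(1,1,0,0)*, h0:-2:-1/(0,1,0,0), h1:-1:-1/(2,0,0,0)
[(1,1,0,0)] X move#2: h0:-1:-1/(0,1,0,0)*, h1:-1:-1/(1,0,0,0)
[(0,1,0,0)] O move#3: h1:-1:+1/(0,0,0,0)*
[(0,0,0,0)] end (terminal -1, X#4); searched (2,1,0,0) to 9
suppose O passes — search the same position with X to move:
pass> [(2,1,0,0)] X move#1: h0:-1:+1/(1,1,0,0)*, h0:-2:-1/(0,1,0,0), h1:-1:-1/(2,0,0,0)
pass> [(1,1,0,0)] O move#2: h0:-1:-1/(0,1,0,0)*, h1:-1:-1/(1,0,0,0)
pass> [(0,1,0,0)] X move#3: h1:-1:+1/(0,0,0,0)*
pass> [(0,0,0,0)] end (terminal -1, O#4); searched (2,1,0,0) to 9
for O: play +1, pass -1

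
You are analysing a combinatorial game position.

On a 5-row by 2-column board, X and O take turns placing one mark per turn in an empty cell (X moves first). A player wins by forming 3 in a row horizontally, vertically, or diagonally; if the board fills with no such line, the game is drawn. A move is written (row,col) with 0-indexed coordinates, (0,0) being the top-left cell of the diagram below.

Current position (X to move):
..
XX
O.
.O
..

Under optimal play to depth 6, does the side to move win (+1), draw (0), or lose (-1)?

value(../XX/O./.O/.., X) = 0

[../XX/O./.O/..] X move#1: (0,0):+0/X./XX/O./.O/..*, (0,1):+0/.X/XX/O./.O/.., (2,1):+0/../XX/OX/.O/.., (3,0):+0/../XX/O./XO/.., (4,0):+0/../XX/O./.O/X., (4,1):+0/../XX/O./.O/.X
[X./XX/O./.O/..] O move#2: (0,1):+0/XO/XX/O./.O/..*, (2,1):+0/X./XX/OO/.O/.., (3,0):+0/X./XX/O./OO/.., (4,0):+0/X./XX/O./.O/O., (4,1):+0/X./XX/O./.O/.O
[XO/XX/O./.O/..] X move#3: (2,1):+0/XO/XX/OX/.O/..*, (3,0):+0/XO/XX/O./XO/.., (4,0):+0/XO/XX/O./.O/X., (4,1):+0/XO/XX/O./.O/.X
[XO/XX/OX/.O/..] O move#4: (3,0):+0/XO/XX/OX/OO/..*, (4,0):+0/XO/XX/OX/.O/O., (4,1):+0/XO/XX/OX/.O/.O
[XO/XX/OX/OO/..] X move#5: (4,0):+0/XO/XX/OX/OO/X.*, (4,1):-1/XO/XX/OX/OO/.X
[XO/XX/OX/OO/X.] O move#6: (4,1):+0/XO/XX/OX/OO/XO*
[XO/XX/OX/OO/XO] end (terminal +0, X#7); searched ../XX/O./.O/.. to 6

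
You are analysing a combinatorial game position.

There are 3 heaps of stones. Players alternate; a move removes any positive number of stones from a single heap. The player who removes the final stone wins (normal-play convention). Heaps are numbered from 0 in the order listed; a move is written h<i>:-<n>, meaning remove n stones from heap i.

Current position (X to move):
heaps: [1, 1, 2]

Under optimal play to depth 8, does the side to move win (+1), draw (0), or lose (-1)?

p1 X@[(1,1,2)]: h0:-1[(0,1,2)]-1 h1:-1[(1,0,2)]-1 h2:-1[(1,1,1)]-1 h2:-2[(1,1,0)]+1*
p2 O@[(1,1,0)]: h0:-1[(0,1,0)]-1* h1:-1[(1,0,0)]-1
p3 X@[(0,1,0)]: h1:-1[(0,0,0)]+1*
p4 O@[(0,0,0)] terminal -1; root [(1,1,2)] d8

value((1,1,2), X) = +1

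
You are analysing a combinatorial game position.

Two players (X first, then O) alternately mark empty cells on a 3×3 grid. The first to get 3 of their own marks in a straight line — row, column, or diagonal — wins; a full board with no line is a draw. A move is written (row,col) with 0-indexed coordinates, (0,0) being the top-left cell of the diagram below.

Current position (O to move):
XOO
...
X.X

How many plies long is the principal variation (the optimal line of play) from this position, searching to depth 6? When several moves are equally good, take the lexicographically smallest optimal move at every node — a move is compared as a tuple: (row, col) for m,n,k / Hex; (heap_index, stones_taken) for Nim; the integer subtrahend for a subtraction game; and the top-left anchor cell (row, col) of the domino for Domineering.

ply 1, O at XOO/.../X.X | (1,0)=-1→XOO/O../X.X*; (1,1)=-1→XOO/.O./X.X; (1,2)=-1→XOO/..O/X.X; (2,1)=-1→XOO/.../XOX
ply 2, X at XOO/O../X.X | (1,1)=+1→XOO/OX./X.X*; (1,2)=+1→XOO/O.X/X.X; (2,1)=+1→XOO/O../XXX
ply 3: XOO/OX./X.X is terminal -1 (O); from XOO/.../X.X depth 6

PV length from [XOO/.../X.X]: 2 plies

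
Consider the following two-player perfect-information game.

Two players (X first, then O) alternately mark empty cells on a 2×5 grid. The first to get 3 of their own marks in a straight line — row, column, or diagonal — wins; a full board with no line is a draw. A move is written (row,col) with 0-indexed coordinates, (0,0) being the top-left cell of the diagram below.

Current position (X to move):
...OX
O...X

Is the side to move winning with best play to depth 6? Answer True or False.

X winning at [...OX/O...X]: False

p1 X@[...OX/O...X]: (0,0)[X..OX/O...X]+0* (0,1)[.X.OX/O...X]+0 (0,2)[..XOX/O...X]+0 (1,1)[...OX/OX..X]+0 (1,2)[...OX/O.X.X]+0 (1,3)[...OX/O..XX]+0
p2 O@[X..OX/O...X]: (0,1)[XO.OX/O...X]+0* (0,2)[X.OOX/O...X]+0 (1,1)[X..OX/OO..X]+0 (1,2)[X..OX/O.O.X]+0 (1,3)[X..OX/O..OX]+0
p3 X@[XO.OX/O...X]: (0,2)[XOXOX/O...X]+0* (1,1)[XO.OX/OX..X]-1 (1,2)[XO.OX/O.X.X]-1 (1,3)[XO.OX/O..XX]-1
p4 O@[XOXOX/O...X]: (1,1)[XOXOX/OO..X]+0* (1,2)[XOXOX/O.O.X]+0 (1,3)[XOXOX/O..OX]+0
p5 X@[XOXOX/OO..X]: (1,2)[XOXOX/OOX.X]+0* (1,3)[XOXOX/OO.XX]-1
p6 O@[XOXOX/OOX.X]: (1,3)[XOXOX/OOXOX]+0*
p7 X@[XOXOX/OOXOX] terminal +0; root [...OX/O...X] d6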